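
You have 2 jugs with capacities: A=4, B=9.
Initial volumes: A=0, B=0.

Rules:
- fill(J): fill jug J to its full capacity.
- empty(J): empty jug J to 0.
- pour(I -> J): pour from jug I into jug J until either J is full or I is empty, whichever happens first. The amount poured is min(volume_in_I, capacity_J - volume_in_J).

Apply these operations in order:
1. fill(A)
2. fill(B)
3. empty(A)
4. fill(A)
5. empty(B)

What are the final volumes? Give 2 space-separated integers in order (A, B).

Step 1: fill(A) -> (A=4 B=0)
Step 2: fill(B) -> (A=4 B=9)
Step 3: empty(A) -> (A=0 B=9)
Step 4: fill(A) -> (A=4 B=9)
Step 5: empty(B) -> (A=4 B=0)

Answer: 4 0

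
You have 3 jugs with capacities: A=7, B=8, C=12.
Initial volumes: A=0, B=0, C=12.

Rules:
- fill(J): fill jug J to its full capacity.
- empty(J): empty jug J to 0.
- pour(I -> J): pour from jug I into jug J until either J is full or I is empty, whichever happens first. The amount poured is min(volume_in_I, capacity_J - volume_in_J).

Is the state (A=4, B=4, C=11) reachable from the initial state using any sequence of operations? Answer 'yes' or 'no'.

Answer: no

Derivation:
BFS explored all 474 reachable states.
Reachable set includes: (0,0,0), (0,0,1), (0,0,2), (0,0,3), (0,0,4), (0,0,5), (0,0,6), (0,0,7), (0,0,8), (0,0,9), (0,0,10), (0,0,11) ...
Target (A=4, B=4, C=11) not in reachable set → no.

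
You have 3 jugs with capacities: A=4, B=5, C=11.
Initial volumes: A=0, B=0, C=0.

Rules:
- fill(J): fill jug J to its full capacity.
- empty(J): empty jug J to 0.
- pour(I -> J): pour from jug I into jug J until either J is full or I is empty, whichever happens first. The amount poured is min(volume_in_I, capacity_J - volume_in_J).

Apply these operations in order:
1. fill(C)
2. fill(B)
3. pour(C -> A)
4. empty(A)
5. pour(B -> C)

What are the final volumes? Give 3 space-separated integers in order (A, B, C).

Answer: 0 1 11

Derivation:
Step 1: fill(C) -> (A=0 B=0 C=11)
Step 2: fill(B) -> (A=0 B=5 C=11)
Step 3: pour(C -> A) -> (A=4 B=5 C=7)
Step 4: empty(A) -> (A=0 B=5 C=7)
Step 5: pour(B -> C) -> (A=0 B=1 C=11)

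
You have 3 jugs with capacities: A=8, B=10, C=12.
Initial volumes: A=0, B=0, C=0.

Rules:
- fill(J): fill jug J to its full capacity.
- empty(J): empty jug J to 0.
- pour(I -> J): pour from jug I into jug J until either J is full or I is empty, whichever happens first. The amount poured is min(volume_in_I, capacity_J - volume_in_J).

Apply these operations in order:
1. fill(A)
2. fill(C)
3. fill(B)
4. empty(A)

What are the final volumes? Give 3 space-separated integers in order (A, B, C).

Step 1: fill(A) -> (A=8 B=0 C=0)
Step 2: fill(C) -> (A=8 B=0 C=12)
Step 3: fill(B) -> (A=8 B=10 C=12)
Step 4: empty(A) -> (A=0 B=10 C=12)

Answer: 0 10 12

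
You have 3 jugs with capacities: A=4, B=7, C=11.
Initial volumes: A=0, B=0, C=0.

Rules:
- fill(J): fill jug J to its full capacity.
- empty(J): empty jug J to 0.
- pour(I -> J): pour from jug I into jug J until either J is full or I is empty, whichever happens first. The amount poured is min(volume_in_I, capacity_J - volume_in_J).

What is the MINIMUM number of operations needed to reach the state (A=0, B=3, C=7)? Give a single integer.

Answer: 5

Derivation:
BFS from (A=0, B=0, C=0). One shortest path:
  1. fill(B) -> (A=0 B=7 C=0)
  2. pour(B -> C) -> (A=0 B=0 C=7)
  3. fill(B) -> (A=0 B=7 C=7)
  4. pour(B -> A) -> (A=4 B=3 C=7)
  5. empty(A) -> (A=0 B=3 C=7)
Reached target in 5 moves.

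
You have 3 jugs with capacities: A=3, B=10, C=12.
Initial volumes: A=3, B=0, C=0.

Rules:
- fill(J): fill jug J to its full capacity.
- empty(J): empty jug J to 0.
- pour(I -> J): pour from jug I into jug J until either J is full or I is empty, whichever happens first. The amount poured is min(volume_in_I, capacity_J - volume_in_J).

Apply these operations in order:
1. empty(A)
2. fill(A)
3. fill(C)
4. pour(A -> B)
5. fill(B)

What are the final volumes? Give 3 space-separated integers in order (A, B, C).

Step 1: empty(A) -> (A=0 B=0 C=0)
Step 2: fill(A) -> (A=3 B=0 C=0)
Step 3: fill(C) -> (A=3 B=0 C=12)
Step 4: pour(A -> B) -> (A=0 B=3 C=12)
Step 5: fill(B) -> (A=0 B=10 C=12)

Answer: 0 10 12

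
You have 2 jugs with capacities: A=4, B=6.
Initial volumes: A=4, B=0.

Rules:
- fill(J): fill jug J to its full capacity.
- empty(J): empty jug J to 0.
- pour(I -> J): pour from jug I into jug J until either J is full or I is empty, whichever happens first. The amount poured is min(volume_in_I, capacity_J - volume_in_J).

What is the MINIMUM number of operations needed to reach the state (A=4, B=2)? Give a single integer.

Answer: 3

Derivation:
BFS from (A=4, B=0). One shortest path:
  1. empty(A) -> (A=0 B=0)
  2. fill(B) -> (A=0 B=6)
  3. pour(B -> A) -> (A=4 B=2)
Reached target in 3 moves.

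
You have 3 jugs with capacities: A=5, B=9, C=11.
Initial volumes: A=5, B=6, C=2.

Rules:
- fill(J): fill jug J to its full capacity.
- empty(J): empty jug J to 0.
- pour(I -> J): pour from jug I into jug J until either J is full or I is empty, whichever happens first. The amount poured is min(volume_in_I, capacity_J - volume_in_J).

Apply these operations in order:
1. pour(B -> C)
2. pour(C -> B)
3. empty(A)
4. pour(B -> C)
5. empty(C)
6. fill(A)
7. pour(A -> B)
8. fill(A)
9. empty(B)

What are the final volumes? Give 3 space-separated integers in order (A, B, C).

Answer: 5 0 0

Derivation:
Step 1: pour(B -> C) -> (A=5 B=0 C=8)
Step 2: pour(C -> B) -> (A=5 B=8 C=0)
Step 3: empty(A) -> (A=0 B=8 C=0)
Step 4: pour(B -> C) -> (A=0 B=0 C=8)
Step 5: empty(C) -> (A=0 B=0 C=0)
Step 6: fill(A) -> (A=5 B=0 C=0)
Step 7: pour(A -> B) -> (A=0 B=5 C=0)
Step 8: fill(A) -> (A=5 B=5 C=0)
Step 9: empty(B) -> (A=5 B=0 C=0)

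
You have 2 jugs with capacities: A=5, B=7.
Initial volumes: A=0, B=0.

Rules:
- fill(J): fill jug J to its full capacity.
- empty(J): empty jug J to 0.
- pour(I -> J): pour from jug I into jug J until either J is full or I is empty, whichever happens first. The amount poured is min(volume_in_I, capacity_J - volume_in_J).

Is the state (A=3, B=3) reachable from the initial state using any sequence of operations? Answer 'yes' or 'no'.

Answer: no

Derivation:
BFS explored all 24 reachable states.
Reachable set includes: (0,0), (0,1), (0,2), (0,3), (0,4), (0,5), (0,6), (0,7), (1,0), (1,7), (2,0), (2,7) ...
Target (A=3, B=3) not in reachable set → no.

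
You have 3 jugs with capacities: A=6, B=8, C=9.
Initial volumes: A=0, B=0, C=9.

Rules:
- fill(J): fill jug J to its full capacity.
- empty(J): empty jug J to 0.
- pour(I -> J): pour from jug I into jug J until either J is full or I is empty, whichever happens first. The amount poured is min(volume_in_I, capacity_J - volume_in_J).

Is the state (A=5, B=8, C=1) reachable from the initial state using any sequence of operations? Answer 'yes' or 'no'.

Answer: yes

Derivation:
BFS from (A=0, B=0, C=9):
  1. fill(A) -> (A=6 B=0 C=9)
  2. fill(B) -> (A=6 B=8 C=9)
  3. empty(C) -> (A=6 B=8 C=0)
  4. pour(B -> C) -> (A=6 B=0 C=8)
  5. pour(A -> C) -> (A=5 B=0 C=9)
  6. pour(C -> B) -> (A=5 B=8 C=1)
Target reached → yes.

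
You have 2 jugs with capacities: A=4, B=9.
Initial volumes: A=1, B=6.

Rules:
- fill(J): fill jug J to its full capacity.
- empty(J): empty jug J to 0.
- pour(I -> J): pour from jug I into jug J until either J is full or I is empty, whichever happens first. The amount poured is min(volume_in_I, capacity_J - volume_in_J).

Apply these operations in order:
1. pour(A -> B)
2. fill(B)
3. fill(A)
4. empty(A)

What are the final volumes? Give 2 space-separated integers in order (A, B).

Answer: 0 9

Derivation:
Step 1: pour(A -> B) -> (A=0 B=7)
Step 2: fill(B) -> (A=0 B=9)
Step 3: fill(A) -> (A=4 B=9)
Step 4: empty(A) -> (A=0 B=9)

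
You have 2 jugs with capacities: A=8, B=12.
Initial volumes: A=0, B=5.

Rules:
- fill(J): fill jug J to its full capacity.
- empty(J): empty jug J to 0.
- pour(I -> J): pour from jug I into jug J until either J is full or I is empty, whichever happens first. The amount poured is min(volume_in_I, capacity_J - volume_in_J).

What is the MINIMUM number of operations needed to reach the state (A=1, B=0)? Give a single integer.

BFS from (A=0, B=5). One shortest path:
  1. fill(A) -> (A=8 B=5)
  2. pour(A -> B) -> (A=1 B=12)
  3. empty(B) -> (A=1 B=0)
Reached target in 3 moves.

Answer: 3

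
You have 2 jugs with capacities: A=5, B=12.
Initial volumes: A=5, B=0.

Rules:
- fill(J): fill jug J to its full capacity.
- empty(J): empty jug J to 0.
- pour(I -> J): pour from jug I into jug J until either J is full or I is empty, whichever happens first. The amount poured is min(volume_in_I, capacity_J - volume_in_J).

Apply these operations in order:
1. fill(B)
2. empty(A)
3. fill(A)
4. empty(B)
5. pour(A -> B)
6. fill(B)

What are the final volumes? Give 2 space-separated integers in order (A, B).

Answer: 0 12

Derivation:
Step 1: fill(B) -> (A=5 B=12)
Step 2: empty(A) -> (A=0 B=12)
Step 3: fill(A) -> (A=5 B=12)
Step 4: empty(B) -> (A=5 B=0)
Step 5: pour(A -> B) -> (A=0 B=5)
Step 6: fill(B) -> (A=0 B=12)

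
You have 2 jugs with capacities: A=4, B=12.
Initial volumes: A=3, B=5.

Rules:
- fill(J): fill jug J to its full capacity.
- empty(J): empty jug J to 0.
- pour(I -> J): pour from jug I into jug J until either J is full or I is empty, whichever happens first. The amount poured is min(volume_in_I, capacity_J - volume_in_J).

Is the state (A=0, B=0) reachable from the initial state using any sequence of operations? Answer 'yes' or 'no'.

Answer: yes

Derivation:
BFS from (A=3, B=5):
  1. empty(A) -> (A=0 B=5)
  2. empty(B) -> (A=0 B=0)
Target reached → yes.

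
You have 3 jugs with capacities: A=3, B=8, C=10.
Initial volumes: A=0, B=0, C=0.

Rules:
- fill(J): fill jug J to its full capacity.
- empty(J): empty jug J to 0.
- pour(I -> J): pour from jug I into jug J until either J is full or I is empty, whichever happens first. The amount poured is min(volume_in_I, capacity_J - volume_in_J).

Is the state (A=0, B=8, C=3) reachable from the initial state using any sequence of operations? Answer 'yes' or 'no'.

BFS from (A=0, B=0, C=0):
  1. fill(A) -> (A=3 B=0 C=0)
  2. fill(B) -> (A=3 B=8 C=0)
  3. pour(A -> C) -> (A=0 B=8 C=3)
Target reached → yes.

Answer: yes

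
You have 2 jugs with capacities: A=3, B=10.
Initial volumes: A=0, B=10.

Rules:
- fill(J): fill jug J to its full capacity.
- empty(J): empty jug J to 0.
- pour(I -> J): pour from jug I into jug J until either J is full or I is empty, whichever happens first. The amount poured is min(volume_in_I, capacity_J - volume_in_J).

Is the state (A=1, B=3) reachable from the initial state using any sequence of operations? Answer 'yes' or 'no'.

Answer: no

Derivation:
BFS explored all 26 reachable states.
Reachable set includes: (0,0), (0,1), (0,2), (0,3), (0,4), (0,5), (0,6), (0,7), (0,8), (0,9), (0,10), (1,0) ...
Target (A=1, B=3) not in reachable set → no.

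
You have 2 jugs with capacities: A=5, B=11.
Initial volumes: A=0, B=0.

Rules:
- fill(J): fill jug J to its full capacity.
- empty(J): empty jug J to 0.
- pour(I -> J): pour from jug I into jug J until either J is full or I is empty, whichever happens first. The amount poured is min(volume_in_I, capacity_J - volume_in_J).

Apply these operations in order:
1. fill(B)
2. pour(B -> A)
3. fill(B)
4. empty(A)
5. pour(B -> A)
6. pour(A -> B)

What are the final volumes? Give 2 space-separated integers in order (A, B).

Answer: 0 11

Derivation:
Step 1: fill(B) -> (A=0 B=11)
Step 2: pour(B -> A) -> (A=5 B=6)
Step 3: fill(B) -> (A=5 B=11)
Step 4: empty(A) -> (A=0 B=11)
Step 5: pour(B -> A) -> (A=5 B=6)
Step 6: pour(A -> B) -> (A=0 B=11)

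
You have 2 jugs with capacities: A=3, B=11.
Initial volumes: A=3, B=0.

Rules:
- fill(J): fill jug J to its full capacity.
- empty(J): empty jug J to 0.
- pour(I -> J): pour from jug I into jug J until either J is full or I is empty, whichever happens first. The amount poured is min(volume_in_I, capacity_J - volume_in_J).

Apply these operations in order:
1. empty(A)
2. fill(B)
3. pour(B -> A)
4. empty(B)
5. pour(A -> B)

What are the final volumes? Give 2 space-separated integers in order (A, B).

Step 1: empty(A) -> (A=0 B=0)
Step 2: fill(B) -> (A=0 B=11)
Step 3: pour(B -> A) -> (A=3 B=8)
Step 4: empty(B) -> (A=3 B=0)
Step 5: pour(A -> B) -> (A=0 B=3)

Answer: 0 3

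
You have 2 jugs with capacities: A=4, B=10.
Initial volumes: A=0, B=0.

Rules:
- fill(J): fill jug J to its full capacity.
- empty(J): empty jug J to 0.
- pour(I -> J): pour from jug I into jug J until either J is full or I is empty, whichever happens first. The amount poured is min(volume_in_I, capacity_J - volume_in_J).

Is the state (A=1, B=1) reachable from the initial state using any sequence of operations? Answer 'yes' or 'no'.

BFS explored all 14 reachable states.
Reachable set includes: (0,0), (0,2), (0,4), (0,6), (0,8), (0,10), (2,0), (2,10), (4,0), (4,2), (4,4), (4,6) ...
Target (A=1, B=1) not in reachable set → no.

Answer: no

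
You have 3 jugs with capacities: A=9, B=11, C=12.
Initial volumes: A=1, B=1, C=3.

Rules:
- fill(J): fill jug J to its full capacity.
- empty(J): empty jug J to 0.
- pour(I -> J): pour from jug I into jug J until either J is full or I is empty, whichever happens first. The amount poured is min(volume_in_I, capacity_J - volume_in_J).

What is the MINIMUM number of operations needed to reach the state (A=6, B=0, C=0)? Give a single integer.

Answer: 5

Derivation:
BFS from (A=1, B=1, C=3). One shortest path:
  1. fill(B) -> (A=1 B=11 C=3)
  2. pour(B -> A) -> (A=9 B=3 C=3)
  3. empty(A) -> (A=0 B=3 C=3)
  4. pour(B -> A) -> (A=3 B=0 C=3)
  5. pour(C -> A) -> (A=6 B=0 C=0)
Reached target in 5 moves.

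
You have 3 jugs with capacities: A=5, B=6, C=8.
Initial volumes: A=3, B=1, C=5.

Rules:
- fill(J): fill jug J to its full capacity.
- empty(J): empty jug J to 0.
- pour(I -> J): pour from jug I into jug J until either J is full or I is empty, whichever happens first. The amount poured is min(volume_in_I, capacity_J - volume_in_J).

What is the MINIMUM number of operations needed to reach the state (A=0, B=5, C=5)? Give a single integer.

Answer: 3

Derivation:
BFS from (A=3, B=1, C=5). One shortest path:
  1. fill(A) -> (A=5 B=1 C=5)
  2. empty(B) -> (A=5 B=0 C=5)
  3. pour(A -> B) -> (A=0 B=5 C=5)
Reached target in 3 moves.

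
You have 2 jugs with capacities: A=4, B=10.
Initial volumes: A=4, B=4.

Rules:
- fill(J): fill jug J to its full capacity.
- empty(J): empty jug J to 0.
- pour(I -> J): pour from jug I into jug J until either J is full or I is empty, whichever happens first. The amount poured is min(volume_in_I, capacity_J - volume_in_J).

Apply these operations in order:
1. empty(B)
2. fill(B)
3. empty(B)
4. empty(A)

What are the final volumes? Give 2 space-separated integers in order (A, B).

Step 1: empty(B) -> (A=4 B=0)
Step 2: fill(B) -> (A=4 B=10)
Step 3: empty(B) -> (A=4 B=0)
Step 4: empty(A) -> (A=0 B=0)

Answer: 0 0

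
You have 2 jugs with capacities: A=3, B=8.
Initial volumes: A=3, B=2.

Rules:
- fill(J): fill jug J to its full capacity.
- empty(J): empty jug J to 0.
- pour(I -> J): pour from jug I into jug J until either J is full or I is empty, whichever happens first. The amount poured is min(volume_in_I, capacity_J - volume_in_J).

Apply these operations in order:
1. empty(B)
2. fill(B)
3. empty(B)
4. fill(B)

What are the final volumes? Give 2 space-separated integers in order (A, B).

Answer: 3 8

Derivation:
Step 1: empty(B) -> (A=3 B=0)
Step 2: fill(B) -> (A=3 B=8)
Step 3: empty(B) -> (A=3 B=0)
Step 4: fill(B) -> (A=3 B=8)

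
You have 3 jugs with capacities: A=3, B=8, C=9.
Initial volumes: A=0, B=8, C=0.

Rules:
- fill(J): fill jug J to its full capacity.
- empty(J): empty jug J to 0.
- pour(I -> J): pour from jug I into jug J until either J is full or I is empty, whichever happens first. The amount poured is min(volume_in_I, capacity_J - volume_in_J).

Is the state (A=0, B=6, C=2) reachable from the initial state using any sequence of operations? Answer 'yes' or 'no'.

Answer: yes

Derivation:
BFS from (A=0, B=8, C=0):
  1. pour(B -> A) -> (A=3 B=5 C=0)
  2. pour(B -> C) -> (A=3 B=0 C=5)
  3. pour(A -> B) -> (A=0 B=3 C=5)
  4. pour(C -> A) -> (A=3 B=3 C=2)
  5. pour(A -> B) -> (A=0 B=6 C=2)
Target reached → yes.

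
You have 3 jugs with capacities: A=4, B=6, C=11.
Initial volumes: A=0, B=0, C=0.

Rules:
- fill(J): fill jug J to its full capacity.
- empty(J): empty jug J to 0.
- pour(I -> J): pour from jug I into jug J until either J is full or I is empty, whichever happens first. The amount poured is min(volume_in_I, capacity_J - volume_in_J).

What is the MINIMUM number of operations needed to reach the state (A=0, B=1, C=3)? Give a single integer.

BFS from (A=0, B=0, C=0). One shortest path:
  1. fill(B) -> (A=0 B=6 C=0)
  2. pour(B -> C) -> (A=0 B=0 C=6)
  3. fill(B) -> (A=0 B=6 C=6)
  4. pour(B -> C) -> (A=0 B=1 C=11)
  5. pour(C -> A) -> (A=4 B=1 C=7)
  6. empty(A) -> (A=0 B=1 C=7)
  7. pour(C -> A) -> (A=4 B=1 C=3)
  8. empty(A) -> (A=0 B=1 C=3)
Reached target in 8 moves.

Answer: 8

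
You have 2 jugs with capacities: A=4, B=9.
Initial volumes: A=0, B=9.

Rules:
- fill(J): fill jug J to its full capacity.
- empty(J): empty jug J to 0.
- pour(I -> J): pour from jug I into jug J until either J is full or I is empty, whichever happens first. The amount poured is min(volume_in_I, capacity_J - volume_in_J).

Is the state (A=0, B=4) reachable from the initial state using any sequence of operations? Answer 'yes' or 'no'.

Answer: yes

Derivation:
BFS from (A=0, B=9):
  1. fill(A) -> (A=4 B=9)
  2. empty(B) -> (A=4 B=0)
  3. pour(A -> B) -> (A=0 B=4)
Target reached → yes.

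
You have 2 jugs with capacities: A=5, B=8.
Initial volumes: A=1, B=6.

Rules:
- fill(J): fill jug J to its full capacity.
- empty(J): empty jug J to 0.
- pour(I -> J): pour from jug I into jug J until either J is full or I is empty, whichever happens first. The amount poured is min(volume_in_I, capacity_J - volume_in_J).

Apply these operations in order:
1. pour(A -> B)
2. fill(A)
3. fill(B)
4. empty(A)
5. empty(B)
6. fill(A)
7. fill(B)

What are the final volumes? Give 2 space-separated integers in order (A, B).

Answer: 5 8

Derivation:
Step 1: pour(A -> B) -> (A=0 B=7)
Step 2: fill(A) -> (A=5 B=7)
Step 3: fill(B) -> (A=5 B=8)
Step 4: empty(A) -> (A=0 B=8)
Step 5: empty(B) -> (A=0 B=0)
Step 6: fill(A) -> (A=5 B=0)
Step 7: fill(B) -> (A=5 B=8)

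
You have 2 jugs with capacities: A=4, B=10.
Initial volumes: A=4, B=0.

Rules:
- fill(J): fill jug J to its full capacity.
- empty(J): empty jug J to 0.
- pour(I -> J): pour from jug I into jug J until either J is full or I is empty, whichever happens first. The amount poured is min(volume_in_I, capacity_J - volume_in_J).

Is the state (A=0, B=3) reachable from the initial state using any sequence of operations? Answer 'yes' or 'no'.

BFS explored all 14 reachable states.
Reachable set includes: (0,0), (0,2), (0,4), (0,6), (0,8), (0,10), (2,0), (2,10), (4,0), (4,2), (4,4), (4,6) ...
Target (A=0, B=3) not in reachable set → no.

Answer: no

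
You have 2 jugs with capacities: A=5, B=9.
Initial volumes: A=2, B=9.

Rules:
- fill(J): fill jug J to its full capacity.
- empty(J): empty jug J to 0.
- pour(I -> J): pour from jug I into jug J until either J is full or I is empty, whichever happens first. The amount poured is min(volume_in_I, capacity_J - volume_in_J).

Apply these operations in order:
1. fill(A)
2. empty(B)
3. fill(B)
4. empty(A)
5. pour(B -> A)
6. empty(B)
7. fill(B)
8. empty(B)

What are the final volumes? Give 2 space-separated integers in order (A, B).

Step 1: fill(A) -> (A=5 B=9)
Step 2: empty(B) -> (A=5 B=0)
Step 3: fill(B) -> (A=5 B=9)
Step 4: empty(A) -> (A=0 B=9)
Step 5: pour(B -> A) -> (A=5 B=4)
Step 6: empty(B) -> (A=5 B=0)
Step 7: fill(B) -> (A=5 B=9)
Step 8: empty(B) -> (A=5 B=0)

Answer: 5 0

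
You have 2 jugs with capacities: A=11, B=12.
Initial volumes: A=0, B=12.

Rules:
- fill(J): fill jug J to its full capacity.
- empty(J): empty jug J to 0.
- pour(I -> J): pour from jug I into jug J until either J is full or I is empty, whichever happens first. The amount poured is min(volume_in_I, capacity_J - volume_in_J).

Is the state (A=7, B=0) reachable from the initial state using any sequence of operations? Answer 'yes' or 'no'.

BFS from (A=0, B=12):
  1. fill(A) -> (A=11 B=12)
  2. empty(B) -> (A=11 B=0)
  3. pour(A -> B) -> (A=0 B=11)
  4. fill(A) -> (A=11 B=11)
  5. pour(A -> B) -> (A=10 B=12)
  6. empty(B) -> (A=10 B=0)
  7. pour(A -> B) -> (A=0 B=10)
  8. fill(A) -> (A=11 B=10)
  9. pour(A -> B) -> (A=9 B=12)
  10. empty(B) -> (A=9 B=0)
  11. pour(A -> B) -> (A=0 B=9)
  12. fill(A) -> (A=11 B=9)
  13. pour(A -> B) -> (A=8 B=12)
  14. empty(B) -> (A=8 B=0)
  15. pour(A -> B) -> (A=0 B=8)
  16. fill(A) -> (A=11 B=8)
  17. pour(A -> B) -> (A=7 B=12)
  18. empty(B) -> (A=7 B=0)
Target reached → yes.

Answer: yes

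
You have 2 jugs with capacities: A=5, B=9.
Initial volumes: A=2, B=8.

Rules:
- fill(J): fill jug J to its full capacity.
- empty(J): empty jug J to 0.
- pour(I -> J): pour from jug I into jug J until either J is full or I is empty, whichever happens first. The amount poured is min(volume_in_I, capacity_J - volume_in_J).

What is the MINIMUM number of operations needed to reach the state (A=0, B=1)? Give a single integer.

BFS from (A=2, B=8). One shortest path:
  1. pour(A -> B) -> (A=1 B=9)
  2. empty(B) -> (A=1 B=0)
  3. pour(A -> B) -> (A=0 B=1)
Reached target in 3 moves.

Answer: 3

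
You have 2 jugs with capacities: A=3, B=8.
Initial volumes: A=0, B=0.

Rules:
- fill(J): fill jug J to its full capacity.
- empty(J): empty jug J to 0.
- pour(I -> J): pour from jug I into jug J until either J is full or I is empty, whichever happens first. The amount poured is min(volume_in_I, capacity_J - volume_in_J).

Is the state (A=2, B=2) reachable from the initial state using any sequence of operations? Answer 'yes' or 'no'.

BFS explored all 22 reachable states.
Reachable set includes: (0,0), (0,1), (0,2), (0,3), (0,4), (0,5), (0,6), (0,7), (0,8), (1,0), (1,8), (2,0) ...
Target (A=2, B=2) not in reachable set → no.

Answer: no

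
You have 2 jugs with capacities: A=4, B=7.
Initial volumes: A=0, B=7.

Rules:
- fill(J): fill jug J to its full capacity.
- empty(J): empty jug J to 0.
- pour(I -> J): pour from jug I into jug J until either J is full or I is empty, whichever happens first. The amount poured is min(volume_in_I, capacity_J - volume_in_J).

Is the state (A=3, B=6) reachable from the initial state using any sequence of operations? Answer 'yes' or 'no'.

BFS explored all 22 reachable states.
Reachable set includes: (0,0), (0,1), (0,2), (0,3), (0,4), (0,5), (0,6), (0,7), (1,0), (1,7), (2,0), (2,7) ...
Target (A=3, B=6) not in reachable set → no.

Answer: no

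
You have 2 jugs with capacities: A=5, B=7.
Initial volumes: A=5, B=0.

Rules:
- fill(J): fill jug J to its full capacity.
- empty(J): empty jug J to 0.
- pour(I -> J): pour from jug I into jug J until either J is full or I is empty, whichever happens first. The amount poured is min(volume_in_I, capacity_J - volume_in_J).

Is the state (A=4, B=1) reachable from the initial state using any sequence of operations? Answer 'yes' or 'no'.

BFS explored all 24 reachable states.
Reachable set includes: (0,0), (0,1), (0,2), (0,3), (0,4), (0,5), (0,6), (0,7), (1,0), (1,7), (2,0), (2,7) ...
Target (A=4, B=1) not in reachable set → no.

Answer: no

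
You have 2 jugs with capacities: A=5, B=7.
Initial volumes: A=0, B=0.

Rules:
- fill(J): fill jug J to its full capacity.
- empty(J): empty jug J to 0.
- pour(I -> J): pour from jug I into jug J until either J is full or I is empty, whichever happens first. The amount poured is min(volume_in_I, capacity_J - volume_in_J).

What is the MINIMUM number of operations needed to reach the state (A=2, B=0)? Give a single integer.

Answer: 4

Derivation:
BFS from (A=0, B=0). One shortest path:
  1. fill(B) -> (A=0 B=7)
  2. pour(B -> A) -> (A=5 B=2)
  3. empty(A) -> (A=0 B=2)
  4. pour(B -> A) -> (A=2 B=0)
Reached target in 4 moves.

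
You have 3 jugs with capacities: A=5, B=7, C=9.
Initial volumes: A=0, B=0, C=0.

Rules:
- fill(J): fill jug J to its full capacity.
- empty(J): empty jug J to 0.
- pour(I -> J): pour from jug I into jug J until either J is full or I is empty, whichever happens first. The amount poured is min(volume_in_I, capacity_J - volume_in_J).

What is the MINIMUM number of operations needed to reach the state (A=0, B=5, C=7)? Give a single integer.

BFS from (A=0, B=0, C=0). One shortest path:
  1. fill(A) -> (A=5 B=0 C=0)
  2. fill(B) -> (A=5 B=7 C=0)
  3. pour(B -> C) -> (A=5 B=0 C=7)
  4. pour(A -> B) -> (A=0 B=5 C=7)
Reached target in 4 moves.

Answer: 4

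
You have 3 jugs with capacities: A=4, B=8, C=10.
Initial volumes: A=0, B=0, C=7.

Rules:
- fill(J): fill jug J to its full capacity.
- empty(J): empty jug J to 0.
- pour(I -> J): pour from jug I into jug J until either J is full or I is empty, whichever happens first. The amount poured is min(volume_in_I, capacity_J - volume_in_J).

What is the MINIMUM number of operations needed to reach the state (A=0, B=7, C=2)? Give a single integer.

BFS from (A=0, B=0, C=7). One shortest path:
  1. pour(C -> B) -> (A=0 B=7 C=0)
  2. fill(C) -> (A=0 B=7 C=10)
  3. pour(C -> A) -> (A=4 B=7 C=6)
  4. empty(A) -> (A=0 B=7 C=6)
  5. pour(C -> A) -> (A=4 B=7 C=2)
  6. empty(A) -> (A=0 B=7 C=2)
Reached target in 6 moves.

Answer: 6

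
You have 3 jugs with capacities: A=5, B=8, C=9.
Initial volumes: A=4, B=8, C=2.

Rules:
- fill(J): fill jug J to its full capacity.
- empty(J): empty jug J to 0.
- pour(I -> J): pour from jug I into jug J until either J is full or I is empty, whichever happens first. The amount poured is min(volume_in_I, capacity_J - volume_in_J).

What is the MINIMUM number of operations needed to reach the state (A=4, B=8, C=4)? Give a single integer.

Answer: 5

Derivation:
BFS from (A=4, B=8, C=2). One shortest path:
  1. fill(C) -> (A=4 B=8 C=9)
  2. pour(B -> A) -> (A=5 B=7 C=9)
  3. empty(A) -> (A=0 B=7 C=9)
  4. pour(C -> A) -> (A=5 B=7 C=4)
  5. pour(A -> B) -> (A=4 B=8 C=4)
Reached target in 5 moves.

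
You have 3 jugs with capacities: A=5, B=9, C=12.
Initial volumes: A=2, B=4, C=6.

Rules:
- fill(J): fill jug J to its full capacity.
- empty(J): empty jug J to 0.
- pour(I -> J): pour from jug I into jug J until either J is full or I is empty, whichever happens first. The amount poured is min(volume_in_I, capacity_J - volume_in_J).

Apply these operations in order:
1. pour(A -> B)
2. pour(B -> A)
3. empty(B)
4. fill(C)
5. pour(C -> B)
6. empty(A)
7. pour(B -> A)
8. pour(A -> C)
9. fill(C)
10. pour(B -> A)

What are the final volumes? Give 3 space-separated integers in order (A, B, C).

Step 1: pour(A -> B) -> (A=0 B=6 C=6)
Step 2: pour(B -> A) -> (A=5 B=1 C=6)
Step 3: empty(B) -> (A=5 B=0 C=6)
Step 4: fill(C) -> (A=5 B=0 C=12)
Step 5: pour(C -> B) -> (A=5 B=9 C=3)
Step 6: empty(A) -> (A=0 B=9 C=3)
Step 7: pour(B -> A) -> (A=5 B=4 C=3)
Step 8: pour(A -> C) -> (A=0 B=4 C=8)
Step 9: fill(C) -> (A=0 B=4 C=12)
Step 10: pour(B -> A) -> (A=4 B=0 C=12)

Answer: 4 0 12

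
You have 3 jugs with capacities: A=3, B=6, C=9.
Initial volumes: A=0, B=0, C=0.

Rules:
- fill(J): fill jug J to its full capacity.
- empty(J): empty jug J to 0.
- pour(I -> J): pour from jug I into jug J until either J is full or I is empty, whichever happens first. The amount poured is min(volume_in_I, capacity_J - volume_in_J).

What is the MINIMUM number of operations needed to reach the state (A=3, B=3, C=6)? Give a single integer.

Answer: 4

Derivation:
BFS from (A=0, B=0, C=0). One shortest path:
  1. fill(A) -> (A=3 B=0 C=0)
  2. fill(C) -> (A=3 B=0 C=9)
  3. pour(A -> B) -> (A=0 B=3 C=9)
  4. pour(C -> A) -> (A=3 B=3 C=6)
Reached target in 4 moves.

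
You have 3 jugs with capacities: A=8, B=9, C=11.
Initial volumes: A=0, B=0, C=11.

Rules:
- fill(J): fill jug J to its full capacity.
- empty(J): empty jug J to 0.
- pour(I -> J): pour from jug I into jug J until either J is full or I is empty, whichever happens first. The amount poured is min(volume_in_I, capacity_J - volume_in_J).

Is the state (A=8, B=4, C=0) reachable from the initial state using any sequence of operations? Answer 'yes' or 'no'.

Answer: yes

Derivation:
BFS from (A=0, B=0, C=11):
  1. fill(B) -> (A=0 B=9 C=11)
  2. pour(B -> A) -> (A=8 B=1 C=11)
  3. empty(A) -> (A=0 B=1 C=11)
  4. pour(C -> A) -> (A=8 B=1 C=3)
  5. pour(C -> B) -> (A=8 B=4 C=0)
Target reached → yes.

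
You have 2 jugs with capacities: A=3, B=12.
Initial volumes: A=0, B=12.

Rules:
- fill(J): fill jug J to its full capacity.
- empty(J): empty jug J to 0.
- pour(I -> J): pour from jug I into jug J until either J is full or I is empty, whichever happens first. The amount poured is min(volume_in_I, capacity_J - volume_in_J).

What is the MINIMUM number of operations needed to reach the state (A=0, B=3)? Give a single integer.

Answer: 3

Derivation:
BFS from (A=0, B=12). One shortest path:
  1. fill(A) -> (A=3 B=12)
  2. empty(B) -> (A=3 B=0)
  3. pour(A -> B) -> (A=0 B=3)
Reached target in 3 moves.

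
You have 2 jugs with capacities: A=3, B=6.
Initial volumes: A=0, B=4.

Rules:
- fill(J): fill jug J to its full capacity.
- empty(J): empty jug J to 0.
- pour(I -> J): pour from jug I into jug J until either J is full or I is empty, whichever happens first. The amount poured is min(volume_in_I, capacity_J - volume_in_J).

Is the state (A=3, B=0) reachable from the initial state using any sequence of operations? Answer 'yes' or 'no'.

Answer: yes

Derivation:
BFS from (A=0, B=4):
  1. fill(A) -> (A=3 B=4)
  2. empty(B) -> (A=3 B=0)
Target reached → yes.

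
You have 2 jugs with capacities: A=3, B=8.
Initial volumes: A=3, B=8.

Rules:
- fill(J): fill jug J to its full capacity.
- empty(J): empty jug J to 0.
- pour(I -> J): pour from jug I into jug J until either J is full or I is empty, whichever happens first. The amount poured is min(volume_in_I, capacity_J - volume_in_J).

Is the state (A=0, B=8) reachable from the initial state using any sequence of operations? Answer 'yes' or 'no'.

BFS from (A=3, B=8):
  1. empty(A) -> (A=0 B=8)
Target reached → yes.

Answer: yes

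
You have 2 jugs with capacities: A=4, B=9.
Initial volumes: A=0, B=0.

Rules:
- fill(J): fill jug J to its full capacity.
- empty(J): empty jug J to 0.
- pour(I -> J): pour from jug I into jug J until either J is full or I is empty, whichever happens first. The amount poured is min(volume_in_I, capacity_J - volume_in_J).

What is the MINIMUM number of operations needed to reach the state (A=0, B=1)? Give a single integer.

BFS from (A=0, B=0). One shortest path:
  1. fill(B) -> (A=0 B=9)
  2. pour(B -> A) -> (A=4 B=5)
  3. empty(A) -> (A=0 B=5)
  4. pour(B -> A) -> (A=4 B=1)
  5. empty(A) -> (A=0 B=1)
Reached target in 5 moves.

Answer: 5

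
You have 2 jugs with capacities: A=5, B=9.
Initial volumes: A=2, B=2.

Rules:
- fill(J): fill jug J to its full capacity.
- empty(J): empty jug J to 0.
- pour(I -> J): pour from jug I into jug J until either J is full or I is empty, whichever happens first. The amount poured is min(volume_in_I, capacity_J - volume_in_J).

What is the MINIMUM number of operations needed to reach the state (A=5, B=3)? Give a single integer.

BFS from (A=2, B=2). One shortest path:
  1. pour(B -> A) -> (A=4 B=0)
  2. fill(B) -> (A=4 B=9)
  3. pour(B -> A) -> (A=5 B=8)
  4. empty(A) -> (A=0 B=8)
  5. pour(B -> A) -> (A=5 B=3)
Reached target in 5 moves.

Answer: 5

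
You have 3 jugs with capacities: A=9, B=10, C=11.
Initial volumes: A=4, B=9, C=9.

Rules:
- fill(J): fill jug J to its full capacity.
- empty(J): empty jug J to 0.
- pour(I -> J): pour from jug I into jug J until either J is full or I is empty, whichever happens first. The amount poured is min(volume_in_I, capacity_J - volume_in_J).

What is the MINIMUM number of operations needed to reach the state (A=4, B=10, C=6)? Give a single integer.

BFS from (A=4, B=9, C=9). One shortest path:
  1. pour(C -> B) -> (A=4 B=10 C=8)
  2. pour(B -> A) -> (A=9 B=5 C=8)
  3. pour(A -> C) -> (A=6 B=5 C=11)
  4. empty(C) -> (A=6 B=5 C=0)
  5. pour(A -> C) -> (A=0 B=5 C=6)
  6. fill(A) -> (A=9 B=5 C=6)
  7. pour(A -> B) -> (A=4 B=10 C=6)
Reached target in 7 moves.

Answer: 7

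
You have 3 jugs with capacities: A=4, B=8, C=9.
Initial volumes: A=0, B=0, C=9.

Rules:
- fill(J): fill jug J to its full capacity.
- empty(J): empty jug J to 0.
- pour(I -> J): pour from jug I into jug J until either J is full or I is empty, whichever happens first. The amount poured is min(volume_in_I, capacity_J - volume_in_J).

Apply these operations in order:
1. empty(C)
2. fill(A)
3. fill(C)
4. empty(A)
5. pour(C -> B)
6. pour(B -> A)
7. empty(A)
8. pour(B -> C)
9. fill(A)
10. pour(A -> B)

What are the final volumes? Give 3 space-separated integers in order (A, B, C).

Step 1: empty(C) -> (A=0 B=0 C=0)
Step 2: fill(A) -> (A=4 B=0 C=0)
Step 3: fill(C) -> (A=4 B=0 C=9)
Step 4: empty(A) -> (A=0 B=0 C=9)
Step 5: pour(C -> B) -> (A=0 B=8 C=1)
Step 6: pour(B -> A) -> (A=4 B=4 C=1)
Step 7: empty(A) -> (A=0 B=4 C=1)
Step 8: pour(B -> C) -> (A=0 B=0 C=5)
Step 9: fill(A) -> (A=4 B=0 C=5)
Step 10: pour(A -> B) -> (A=0 B=4 C=5)

Answer: 0 4 5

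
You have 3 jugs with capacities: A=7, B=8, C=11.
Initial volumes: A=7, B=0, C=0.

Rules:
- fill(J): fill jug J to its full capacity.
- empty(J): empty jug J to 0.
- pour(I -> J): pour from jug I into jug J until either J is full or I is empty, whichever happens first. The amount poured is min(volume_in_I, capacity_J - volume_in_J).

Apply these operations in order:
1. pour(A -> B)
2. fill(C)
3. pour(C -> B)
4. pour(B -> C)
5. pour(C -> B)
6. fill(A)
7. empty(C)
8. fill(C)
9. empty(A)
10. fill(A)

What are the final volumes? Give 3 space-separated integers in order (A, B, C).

Step 1: pour(A -> B) -> (A=0 B=7 C=0)
Step 2: fill(C) -> (A=0 B=7 C=11)
Step 3: pour(C -> B) -> (A=0 B=8 C=10)
Step 4: pour(B -> C) -> (A=0 B=7 C=11)
Step 5: pour(C -> B) -> (A=0 B=8 C=10)
Step 6: fill(A) -> (A=7 B=8 C=10)
Step 7: empty(C) -> (A=7 B=8 C=0)
Step 8: fill(C) -> (A=7 B=8 C=11)
Step 9: empty(A) -> (A=0 B=8 C=11)
Step 10: fill(A) -> (A=7 B=8 C=11)

Answer: 7 8 11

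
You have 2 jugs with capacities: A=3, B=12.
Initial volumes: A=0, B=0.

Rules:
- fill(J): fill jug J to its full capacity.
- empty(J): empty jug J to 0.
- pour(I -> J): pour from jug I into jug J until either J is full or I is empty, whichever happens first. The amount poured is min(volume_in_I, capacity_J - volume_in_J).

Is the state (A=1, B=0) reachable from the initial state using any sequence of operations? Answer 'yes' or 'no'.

Answer: no

Derivation:
BFS explored all 10 reachable states.
Reachable set includes: (0,0), (0,3), (0,6), (0,9), (0,12), (3,0), (3,3), (3,6), (3,9), (3,12)
Target (A=1, B=0) not in reachable set → no.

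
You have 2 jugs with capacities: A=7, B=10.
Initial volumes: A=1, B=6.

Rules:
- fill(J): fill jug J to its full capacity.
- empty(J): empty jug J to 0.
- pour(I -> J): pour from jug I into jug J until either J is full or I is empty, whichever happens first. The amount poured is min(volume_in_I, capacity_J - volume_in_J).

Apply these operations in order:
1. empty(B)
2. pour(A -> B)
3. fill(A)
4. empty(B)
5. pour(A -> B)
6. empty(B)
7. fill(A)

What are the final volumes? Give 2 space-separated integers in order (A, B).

Answer: 7 0

Derivation:
Step 1: empty(B) -> (A=1 B=0)
Step 2: pour(A -> B) -> (A=0 B=1)
Step 3: fill(A) -> (A=7 B=1)
Step 4: empty(B) -> (A=7 B=0)
Step 5: pour(A -> B) -> (A=0 B=7)
Step 6: empty(B) -> (A=0 B=0)
Step 7: fill(A) -> (A=7 B=0)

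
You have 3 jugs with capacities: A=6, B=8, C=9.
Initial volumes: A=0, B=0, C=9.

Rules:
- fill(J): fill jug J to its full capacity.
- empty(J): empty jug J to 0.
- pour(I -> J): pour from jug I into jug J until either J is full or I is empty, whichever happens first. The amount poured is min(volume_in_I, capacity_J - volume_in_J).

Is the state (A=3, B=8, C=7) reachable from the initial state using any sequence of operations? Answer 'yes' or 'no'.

BFS from (A=0, B=0, C=9):
  1. pour(C -> A) -> (A=6 B=0 C=3)
  2. pour(A -> B) -> (A=0 B=6 C=3)
  3. pour(C -> A) -> (A=3 B=6 C=0)
  4. fill(C) -> (A=3 B=6 C=9)
  5. pour(C -> B) -> (A=3 B=8 C=7)
Target reached → yes.

Answer: yes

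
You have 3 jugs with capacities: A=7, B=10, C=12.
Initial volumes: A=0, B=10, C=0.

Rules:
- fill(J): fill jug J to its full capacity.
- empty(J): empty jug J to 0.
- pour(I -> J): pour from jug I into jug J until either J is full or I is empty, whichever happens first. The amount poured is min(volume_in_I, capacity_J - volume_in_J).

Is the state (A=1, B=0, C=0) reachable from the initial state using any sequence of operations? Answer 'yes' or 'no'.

Answer: yes

Derivation:
BFS from (A=0, B=10, C=0):
  1. pour(B -> A) -> (A=7 B=3 C=0)
  2. empty(A) -> (A=0 B=3 C=0)
  3. pour(B -> A) -> (A=3 B=0 C=0)
  4. fill(B) -> (A=3 B=10 C=0)
  5. pour(B -> C) -> (A=3 B=0 C=10)
  6. pour(A -> C) -> (A=1 B=0 C=12)
  7. empty(C) -> (A=1 B=0 C=0)
Target reached → yes.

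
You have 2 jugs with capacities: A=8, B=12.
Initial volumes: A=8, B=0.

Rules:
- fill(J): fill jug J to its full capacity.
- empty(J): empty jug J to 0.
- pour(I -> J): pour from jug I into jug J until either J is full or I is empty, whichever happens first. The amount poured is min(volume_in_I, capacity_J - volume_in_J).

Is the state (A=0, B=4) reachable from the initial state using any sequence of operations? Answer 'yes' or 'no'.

Answer: yes

Derivation:
BFS from (A=8, B=0):
  1. empty(A) -> (A=0 B=0)
  2. fill(B) -> (A=0 B=12)
  3. pour(B -> A) -> (A=8 B=4)
  4. empty(A) -> (A=0 B=4)
Target reached → yes.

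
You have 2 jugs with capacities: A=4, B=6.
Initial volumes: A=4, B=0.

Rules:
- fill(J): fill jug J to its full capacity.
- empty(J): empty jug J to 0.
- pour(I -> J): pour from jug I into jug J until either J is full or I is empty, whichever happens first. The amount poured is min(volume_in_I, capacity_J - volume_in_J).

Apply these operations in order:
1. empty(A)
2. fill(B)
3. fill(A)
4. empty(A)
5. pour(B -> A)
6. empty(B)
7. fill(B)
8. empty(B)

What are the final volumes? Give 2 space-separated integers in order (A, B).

Answer: 4 0

Derivation:
Step 1: empty(A) -> (A=0 B=0)
Step 2: fill(B) -> (A=0 B=6)
Step 3: fill(A) -> (A=4 B=6)
Step 4: empty(A) -> (A=0 B=6)
Step 5: pour(B -> A) -> (A=4 B=2)
Step 6: empty(B) -> (A=4 B=0)
Step 7: fill(B) -> (A=4 B=6)
Step 8: empty(B) -> (A=4 B=0)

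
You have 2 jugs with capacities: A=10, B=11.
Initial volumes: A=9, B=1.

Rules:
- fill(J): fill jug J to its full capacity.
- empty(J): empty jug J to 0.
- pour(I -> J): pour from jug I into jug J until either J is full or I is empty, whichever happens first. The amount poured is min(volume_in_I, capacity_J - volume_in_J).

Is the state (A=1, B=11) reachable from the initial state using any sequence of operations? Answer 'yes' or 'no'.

BFS from (A=9, B=1):
  1. empty(A) -> (A=0 B=1)
  2. pour(B -> A) -> (A=1 B=0)
  3. fill(B) -> (A=1 B=11)
Target reached → yes.

Answer: yes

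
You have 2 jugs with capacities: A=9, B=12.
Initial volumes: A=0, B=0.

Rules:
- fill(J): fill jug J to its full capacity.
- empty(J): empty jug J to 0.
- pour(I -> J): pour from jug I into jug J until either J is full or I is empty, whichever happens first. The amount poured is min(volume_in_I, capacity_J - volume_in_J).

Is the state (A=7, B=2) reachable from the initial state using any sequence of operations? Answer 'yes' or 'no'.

BFS explored all 14 reachable states.
Reachable set includes: (0,0), (0,3), (0,6), (0,9), (0,12), (3,0), (3,12), (6,0), (6,12), (9,0), (9,3), (9,6) ...
Target (A=7, B=2) not in reachable set → no.

Answer: no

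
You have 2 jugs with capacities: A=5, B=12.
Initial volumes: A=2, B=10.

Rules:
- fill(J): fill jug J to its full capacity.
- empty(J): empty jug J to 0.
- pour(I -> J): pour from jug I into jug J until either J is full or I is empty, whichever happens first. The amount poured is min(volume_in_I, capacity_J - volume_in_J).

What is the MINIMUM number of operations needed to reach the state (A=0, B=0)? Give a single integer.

BFS from (A=2, B=10). One shortest path:
  1. empty(A) -> (A=0 B=10)
  2. empty(B) -> (A=0 B=0)
Reached target in 2 moves.

Answer: 2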